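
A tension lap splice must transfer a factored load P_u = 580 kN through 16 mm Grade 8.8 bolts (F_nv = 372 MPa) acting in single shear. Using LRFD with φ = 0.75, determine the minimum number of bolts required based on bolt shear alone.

A_b = π·16²/4 = 201.1 mm².
Per-bolt design strength φR_n = 0.75 × 372 × 201.1 × 1 / 1000 = 56.1 kN.
n ≥ 580 / 56.1 = 10.34 → use 11 bolts.

11 bolts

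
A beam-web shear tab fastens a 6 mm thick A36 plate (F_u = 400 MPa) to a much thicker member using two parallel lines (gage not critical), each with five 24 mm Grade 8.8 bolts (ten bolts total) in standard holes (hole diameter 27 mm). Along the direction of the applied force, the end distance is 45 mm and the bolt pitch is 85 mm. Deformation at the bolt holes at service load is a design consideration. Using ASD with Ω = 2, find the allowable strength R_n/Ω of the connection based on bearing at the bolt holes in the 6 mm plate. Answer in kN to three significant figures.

644 kN

Per bolt r_n = 1.2 l_c t F_u ≤ 2.4 d t F_u; upper limit = 2.4 × 24 × 6 × 400 / 1000 = 138.2 kN.
Edge bolt: l_c = 45 − 27/2 = 31.5 mm → 1.2 × 31.5 × 6 × 400 / 1000 = 90.72 → r_n = 90.72 kN.
Interior bolts: l_c = 85 − 27 = 58 mm → 1.2 × 58 × 6 × 400 / 1000 = 167 → r_n = 138.2 kN.
R_n = 2 × 90.72 + 8 × 138.2 = 1287 kN.
Allowable strength R_n/Ω = 1287 / 2 = 644 kN.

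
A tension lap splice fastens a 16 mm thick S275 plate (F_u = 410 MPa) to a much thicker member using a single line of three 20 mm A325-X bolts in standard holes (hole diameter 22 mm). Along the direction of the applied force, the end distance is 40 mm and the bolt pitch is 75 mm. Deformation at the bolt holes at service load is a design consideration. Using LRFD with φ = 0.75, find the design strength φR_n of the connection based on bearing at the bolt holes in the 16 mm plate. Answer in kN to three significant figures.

Per bolt r_n = 1.2 l_c t F_u ≤ 2.4 d t F_u; upper limit = 2.4 × 20 × 16 × 410 / 1000 = 314.9 kN.
Edge bolt: l_c = 40 − 22/2 = 29 mm → 1.2 × 29 × 16 × 410 / 1000 = 228.3 → r_n = 228.3 kN.
Interior bolts: l_c = 75 − 22 = 53 mm → 1.2 × 53 × 16 × 410 / 1000 = 417.2 → r_n = 314.9 kN.
R_n = 1 × 228.3 + 2 × 314.9 = 858 kN.
Design strength φR_n = 0.75 × 858 = 644 kN.

644 kN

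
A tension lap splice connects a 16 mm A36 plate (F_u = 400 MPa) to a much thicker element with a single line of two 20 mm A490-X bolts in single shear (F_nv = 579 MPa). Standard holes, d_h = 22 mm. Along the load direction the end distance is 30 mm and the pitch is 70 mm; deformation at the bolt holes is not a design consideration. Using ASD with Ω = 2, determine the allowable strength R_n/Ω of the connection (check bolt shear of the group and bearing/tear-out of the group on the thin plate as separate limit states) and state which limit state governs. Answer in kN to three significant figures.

Bolt shear: A_b = π·20²/4 = 314.2 mm²; R_n = 579 × 314.2 × 2 × 1 / 1000 = 363.8 kN → 363.8 / 2 = 182 kN.
Bearing (1.5 l_c t F_u ≤ 3.0 d t F_u): upper limit = 3.0·20·16·400 / 1000 = 384 kN.
  Edge l_c = 30 − 22/2 = 19 → r_n = 182.4 kN; interior l_c = 70 − 22 = 48 → r_n = 384 kN.
  R_n,bearing = 1·182.4 + 1·384 = 566.4 kN → 566.4 / 2 = 283 kN.
Bolt shear governs: 182 kN.

182 kN (bolt shear governs)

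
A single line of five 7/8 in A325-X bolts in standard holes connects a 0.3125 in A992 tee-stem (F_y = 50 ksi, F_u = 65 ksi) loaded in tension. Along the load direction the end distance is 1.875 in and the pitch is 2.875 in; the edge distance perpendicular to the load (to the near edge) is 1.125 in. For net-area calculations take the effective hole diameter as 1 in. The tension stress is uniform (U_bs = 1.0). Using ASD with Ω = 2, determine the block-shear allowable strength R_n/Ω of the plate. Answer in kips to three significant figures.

Shear plane L_v = 1.875 + 4·2.875 = 13.38 in; A_gv = 13.38 × 0.3125 = 4.18 in².
A_nv = (13.38 − 4.5·1) × 0.3125 = 2.773 in².
A_nt = (1.125 − 0.5·1) × 0.3125 = 0.1953 in².
0.6 F_u A_nv = 108.2 kips; 0.6 F_y A_gv = 125.4 kips → shear rupture governs the shear term.
R_n = 108.2 + 1.0 × 65 × 0.1953 = 120.9 kips.
Allowable strength R_n/Ω = 120.9 / 2 = 60.4 kips.

60.4 kips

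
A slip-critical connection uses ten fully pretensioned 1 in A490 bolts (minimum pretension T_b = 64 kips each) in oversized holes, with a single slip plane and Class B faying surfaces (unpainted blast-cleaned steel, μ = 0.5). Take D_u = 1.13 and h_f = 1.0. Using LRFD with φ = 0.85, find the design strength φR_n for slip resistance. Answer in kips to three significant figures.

R_n = μ · D_u · h_f · T_b · n_s · n_b = 0.5 × 1.13 × 1.0 × 64 × 1 × 10 = 361.6 kips.
Design strength φR_n = 0.85 × 361.6 = 307 kips.

307 kips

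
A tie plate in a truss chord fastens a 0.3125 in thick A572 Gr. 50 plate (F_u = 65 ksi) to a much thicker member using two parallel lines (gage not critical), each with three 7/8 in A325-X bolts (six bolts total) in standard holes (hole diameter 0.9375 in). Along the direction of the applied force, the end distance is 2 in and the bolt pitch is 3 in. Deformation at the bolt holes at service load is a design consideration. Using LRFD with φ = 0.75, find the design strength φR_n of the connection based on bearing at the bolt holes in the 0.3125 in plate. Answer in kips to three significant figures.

Per bolt r_n = 1.2 l_c t F_u ≤ 2.4 d t F_u; upper limit = 2.4 × 0.875 × 0.3125 × 65 = 42.66 kips.
Edge bolt: l_c = 2 − 0.9375/2 = 1.531 in → 1.2 × 1.531 × 0.3125 × 65 = 37.32 → r_n = 37.32 kips.
Interior bolts: l_c = 3 − 0.9375 = 2.062 in → 1.2 × 2.062 × 0.3125 × 65 = 50.27 → r_n = 42.66 kips.
R_n = 2 × 37.32 + 4 × 42.66 = 245.3 kips.
Design strength φR_n = 0.75 × 245.3 = 184 kips.

184 kips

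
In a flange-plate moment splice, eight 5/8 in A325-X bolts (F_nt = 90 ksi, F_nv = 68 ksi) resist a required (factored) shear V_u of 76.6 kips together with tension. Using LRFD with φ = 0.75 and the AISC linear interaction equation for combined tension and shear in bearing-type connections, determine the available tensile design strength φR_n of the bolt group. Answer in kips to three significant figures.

114 kips

A_b = π·0.625²/4 = 0.3068 in²; f_rv = 76.6 / (8 × 0.3068) = 31.21 ksi.
F'_nt = 1.3 F_nt − (F_nt / φF_nv) f_rv = 1.3·90 − (90/(0.75·68))·31.21 = 61.92 ksi, capped at F_nt → F'_nt = 61.92 ksi.
R_n = F'_nt · A_b · n = 61.92 × 0.3068 × 8 = 152 kips.
Design strength φR_n = 0.75 × 152 = 114 kips.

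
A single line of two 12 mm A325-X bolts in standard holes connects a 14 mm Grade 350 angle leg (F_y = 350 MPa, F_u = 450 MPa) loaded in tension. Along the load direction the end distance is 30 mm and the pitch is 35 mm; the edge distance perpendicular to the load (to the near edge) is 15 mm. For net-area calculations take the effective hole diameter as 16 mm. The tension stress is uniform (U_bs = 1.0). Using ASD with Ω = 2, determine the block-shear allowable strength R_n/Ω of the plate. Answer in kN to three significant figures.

99.5 kN

Shear plane L_v = 30 + 1·35 = 65 mm; A_gv = 65 × 14 = 910 mm².
A_nv = (65 − 1.5·16) × 14 = 574 mm².
A_nt = (15 − 0.5·16) × 14 = 98 mm².
0.6 F_u A_nv = 155 kN; 0.6 F_y A_gv = 191.1 kN → shear rupture governs the shear term.
R_n = 155 + 1.0 × 450 × 98 / 1000 = 199.1 kN.
Allowable strength R_n/Ω = 199.1 / 2 = 99.5 kN.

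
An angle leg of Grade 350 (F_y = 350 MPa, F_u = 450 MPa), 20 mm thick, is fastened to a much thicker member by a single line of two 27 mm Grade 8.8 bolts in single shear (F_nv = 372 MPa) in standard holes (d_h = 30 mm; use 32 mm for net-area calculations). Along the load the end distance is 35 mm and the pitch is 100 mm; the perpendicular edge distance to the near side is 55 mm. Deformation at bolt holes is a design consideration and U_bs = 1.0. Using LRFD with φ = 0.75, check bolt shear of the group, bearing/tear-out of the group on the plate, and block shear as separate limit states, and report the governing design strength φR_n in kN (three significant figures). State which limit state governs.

319 kN (bolt shear governs)

Bolt shear: A_b = π·27²/4 = 572.6 mm²; R_n = 372 × 572.6 × 2 × 1 / 1000 = 426 kN → 0.75 × 426 = 319 kN.
Bearing: edge l_c = 20, r_n = 216 kN; interior l_c = 70, r_n = 583.2 kN; R_n = 216 + 1·583.2 = 799.2 kN → 599 kN.
Block shear: A_gv = 2700, A_nv = 1740, A_nt = 780 mm²; R_n = min(0.6F_uA_nv, 0.6F_yA_gv) + U_bs·F_u·A_nt = 820.8 kN → 616 kN.
Bolt shear governs: 319 kN.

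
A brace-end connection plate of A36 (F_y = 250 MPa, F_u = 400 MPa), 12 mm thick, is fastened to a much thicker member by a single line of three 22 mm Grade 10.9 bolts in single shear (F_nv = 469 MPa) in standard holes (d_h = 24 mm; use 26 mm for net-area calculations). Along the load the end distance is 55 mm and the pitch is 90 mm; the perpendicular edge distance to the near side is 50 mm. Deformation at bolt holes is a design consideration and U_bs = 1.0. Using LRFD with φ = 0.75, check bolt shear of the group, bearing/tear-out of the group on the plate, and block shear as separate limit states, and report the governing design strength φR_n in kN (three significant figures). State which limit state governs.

Bolt shear: A_b = π·22²/4 = 380.1 mm²; R_n = 469 × 380.1 × 3 × 1 / 1000 = 534.8 kN → 0.75 × 534.8 = 401 kN.
Bearing: edge l_c = 43, r_n = 247.7 kN; interior l_c = 66, r_n = 253.4 kN; R_n = 247.7 + 2·253.4 = 754.6 kN → 566 kN.
Block shear: A_gv = 2820, A_nv = 2040, A_nt = 444 mm²; R_n = min(0.6F_uA_nv, 0.6F_yA_gv) + U_bs·F_u·A_nt = 600.6 kN → 450 kN.
Bolt shear governs: 401 kN.

401 kN (bolt shear governs)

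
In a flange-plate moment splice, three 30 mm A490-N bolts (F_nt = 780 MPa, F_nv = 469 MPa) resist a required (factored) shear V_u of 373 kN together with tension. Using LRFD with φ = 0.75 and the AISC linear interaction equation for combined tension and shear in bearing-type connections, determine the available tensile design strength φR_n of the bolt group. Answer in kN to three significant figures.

992 kN

A_b = π·30²/4 = 706.9 mm²; f_rv = 373 × 1000 / (3 × 706.9) = 175.9 MPa.
F'_nt = 1.3 F_nt − (F_nt / φF_nv) f_rv = 1.3·780 − (780/(0.75·469))·175.9 = 624 MPa, capped at F_nt → F'_nt = 624 MPa.
R_n = F'_nt · A_b · n = 624 × 706.9 × 3 / 1000 = 1323 kN.
Design strength φR_n = 0.75 × 1323 = 992 kN.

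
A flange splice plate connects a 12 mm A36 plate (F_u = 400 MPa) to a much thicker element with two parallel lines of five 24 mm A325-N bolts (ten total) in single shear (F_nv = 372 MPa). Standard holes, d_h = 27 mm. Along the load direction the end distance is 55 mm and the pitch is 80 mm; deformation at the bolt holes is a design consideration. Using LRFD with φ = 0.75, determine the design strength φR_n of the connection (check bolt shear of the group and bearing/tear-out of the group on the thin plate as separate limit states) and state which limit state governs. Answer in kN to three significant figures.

Bolt shear: A_b = π·24²/4 = 452.4 mm²; R_n = 372 × 452.4 × 10 × 1 / 1000 = 1683 kN → 0.75 × 1683 = 1260 kN.
Bearing (1.2 l_c t F_u ≤ 2.4 d t F_u): upper limit = 2.4·24·12·400 / 1000 = 276.5 kN.
  Edge l_c = 55 − 27/2 = 41.5 → r_n = 239 kN; interior l_c = 80 − 27 = 53 → r_n = 276.5 kN.
  R_n,bearing = 2·239 + 8·276.5 = 2690 kN → 0.75 × 2690 = 2020 kN.
Bolt shear governs: 1260 kN.

1260 kN (bolt shear governs)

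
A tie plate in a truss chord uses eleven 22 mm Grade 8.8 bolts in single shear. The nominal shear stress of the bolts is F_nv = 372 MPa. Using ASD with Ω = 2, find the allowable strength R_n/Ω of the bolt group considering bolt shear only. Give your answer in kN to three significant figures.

778 kN

A_b = π × 22² / 4 = 380.1 mm².
R_n = F_nv · A_b · n · n_s = 372 × 380.1 × 11 × 1 / 1000 = 1556 kN.
Allowable strength R_n/Ω = 1556 / 2 = 778 kN.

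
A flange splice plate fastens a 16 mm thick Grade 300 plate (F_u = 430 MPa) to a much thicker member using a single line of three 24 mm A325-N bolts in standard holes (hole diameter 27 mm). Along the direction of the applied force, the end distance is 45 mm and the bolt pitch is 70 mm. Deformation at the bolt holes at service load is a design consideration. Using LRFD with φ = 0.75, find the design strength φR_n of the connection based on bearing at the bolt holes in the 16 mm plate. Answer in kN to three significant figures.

728 kN

Per bolt r_n = 1.2 l_c t F_u ≤ 2.4 d t F_u; upper limit = 2.4 × 24 × 16 × 430 / 1000 = 396.3 kN.
Edge bolt: l_c = 45 − 27/2 = 31.5 mm → 1.2 × 31.5 × 16 × 430 / 1000 = 260.1 → r_n = 260.1 kN.
Interior bolts: l_c = 70 − 27 = 43 mm → 1.2 × 43 × 16 × 430 / 1000 = 355 → r_n = 355 kN.
R_n = 1 × 260.1 + 2 × 355 = 970.1 kN.
Design strength φR_n = 0.75 × 970.1 = 728 kN.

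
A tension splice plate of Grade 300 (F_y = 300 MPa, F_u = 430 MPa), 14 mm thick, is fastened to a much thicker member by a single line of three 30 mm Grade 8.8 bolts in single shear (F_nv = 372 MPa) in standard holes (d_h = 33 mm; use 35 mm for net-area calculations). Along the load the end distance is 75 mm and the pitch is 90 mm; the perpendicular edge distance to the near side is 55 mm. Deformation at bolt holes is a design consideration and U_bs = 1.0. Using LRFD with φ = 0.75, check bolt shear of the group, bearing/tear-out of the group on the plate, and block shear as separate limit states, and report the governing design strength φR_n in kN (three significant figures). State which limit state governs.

592 kN (bolt shear governs)

Bolt shear: A_b = π·30²/4 = 706.9 mm²; R_n = 372 × 706.9 × 3 × 1 / 1000 = 788.9 kN → 0.75 × 788.9 = 592 kN.
Bearing: edge l_c = 58.5, r_n = 422.6 kN; interior l_c = 57, r_n = 411.8 kN; R_n = 422.6 + 2·411.8 = 1246 kN → 935 kN.
Block shear: A_gv = 3570, A_nv = 2345, A_nt = 525 mm²; R_n = min(0.6F_uA_nv, 0.6F_yA_gv) + U_bs·F_u·A_nt = 830.8 kN → 623 kN.
Bolt shear governs: 592 kN.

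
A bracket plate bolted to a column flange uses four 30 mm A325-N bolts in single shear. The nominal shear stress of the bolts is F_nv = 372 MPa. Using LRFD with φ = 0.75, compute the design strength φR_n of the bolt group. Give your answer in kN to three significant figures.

789 kN

A_b = π × 30² / 4 = 706.9 mm².
R_n = F_nv · A_b · n · n_s = 372 × 706.9 × 4 × 1 / 1000 = 1052 kN.
Design strength φR_n = 0.75 × 1052 = 789 kN.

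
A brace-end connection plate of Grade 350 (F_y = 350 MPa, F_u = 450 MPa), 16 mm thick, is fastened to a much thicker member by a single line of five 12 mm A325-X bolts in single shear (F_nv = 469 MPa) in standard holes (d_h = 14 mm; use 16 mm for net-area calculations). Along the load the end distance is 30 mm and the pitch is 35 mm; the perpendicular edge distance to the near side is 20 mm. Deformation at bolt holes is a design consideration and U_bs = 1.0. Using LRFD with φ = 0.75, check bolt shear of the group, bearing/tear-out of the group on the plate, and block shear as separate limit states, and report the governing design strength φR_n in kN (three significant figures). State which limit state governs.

Bolt shear: A_b = π·12²/4 = 113.1 mm²; R_n = 469 × 113.1 × 5 × 1 / 1000 = 265.2 kN → 0.75 × 265.2 = 199 kN.
Bearing: edge l_c = 23, r_n = 198.7 kN; interior l_c = 21, r_n = 181.4 kN; R_n = 198.7 + 4·181.4 = 924.5 kN → 693 kN.
Block shear: A_gv = 2720, A_nv = 1568, A_nt = 192 mm²; R_n = min(0.6F_uA_nv, 0.6F_yA_gv) + U_bs·F_u·A_nt = 509.8 kN → 382 kN.
Bolt shear governs: 199 kN.

199 kN (bolt shear governs)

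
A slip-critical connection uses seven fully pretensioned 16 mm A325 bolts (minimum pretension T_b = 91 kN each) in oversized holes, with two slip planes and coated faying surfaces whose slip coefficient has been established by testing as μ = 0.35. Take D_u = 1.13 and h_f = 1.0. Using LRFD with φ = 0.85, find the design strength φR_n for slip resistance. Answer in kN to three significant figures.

R_n = μ · D_u · h_f · T_b · n_s · n_b = 0.35 × 1.13 × 1.0 × 91 × 2 × 7 = 503.9 kN.
Design strength φR_n = 0.85 × 503.9 = 428 kN.

428 kN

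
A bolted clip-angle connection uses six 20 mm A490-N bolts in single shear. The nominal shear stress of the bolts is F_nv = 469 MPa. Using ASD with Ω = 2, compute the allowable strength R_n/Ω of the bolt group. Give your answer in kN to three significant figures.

442 kN

A_b = π × 20² / 4 = 314.2 mm².
R_n = F_nv · A_b · n · n_s = 469 × 314.2 × 6 × 1 / 1000 = 884 kN.
Allowable strength R_n/Ω = 884 / 2 = 442 kN.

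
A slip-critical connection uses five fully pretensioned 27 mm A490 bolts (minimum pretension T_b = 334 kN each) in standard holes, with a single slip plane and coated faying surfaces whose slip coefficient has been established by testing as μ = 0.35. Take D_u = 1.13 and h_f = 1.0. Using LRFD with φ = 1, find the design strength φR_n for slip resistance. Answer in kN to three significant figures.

660 kN

R_n = μ · D_u · h_f · T_b · n_s · n_b = 0.35 × 1.13 × 1.0 × 334 × 1 × 5 = 660.5 kN.
Design strength φR_n = 1 × 660.5 = 660 kN.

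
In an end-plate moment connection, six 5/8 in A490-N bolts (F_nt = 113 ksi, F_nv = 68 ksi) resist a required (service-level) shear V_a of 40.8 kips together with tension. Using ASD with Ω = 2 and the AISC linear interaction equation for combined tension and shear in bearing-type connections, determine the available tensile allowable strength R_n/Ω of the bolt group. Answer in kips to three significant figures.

67.4 kips

A_b = π·0.625²/4 = 0.3068 in²; f_rv = 40.8 / (6 × 0.3068) = 22.16 ksi.
F'_nt = 1.3 F_nt − (Ω F_nt / F_nv) f_rv = 1.3·113 − (2·113/68)·22.16 = 73.24 ksi, capped at F_nt → F'_nt = 73.24 ksi.
R_n = F'_nt · A_b · n = 73.24 × 0.3068 × 6 = 134.8 kips.
Allowable strength R_n/Ω = 134.8 / 2 = 67.4 kips.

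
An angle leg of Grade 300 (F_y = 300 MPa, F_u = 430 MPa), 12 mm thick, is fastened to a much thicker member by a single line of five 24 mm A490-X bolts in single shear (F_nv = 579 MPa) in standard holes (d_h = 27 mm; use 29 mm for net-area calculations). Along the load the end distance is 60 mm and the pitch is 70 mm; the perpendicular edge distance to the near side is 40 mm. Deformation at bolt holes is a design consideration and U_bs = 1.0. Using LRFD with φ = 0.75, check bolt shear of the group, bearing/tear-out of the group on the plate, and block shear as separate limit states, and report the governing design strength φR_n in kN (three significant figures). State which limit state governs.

Bolt shear: A_b = π·24²/4 = 452.4 mm²; R_n = 579 × 452.4 × 5 × 1 / 1000 = 1310 kN → 0.75 × 1310 = 982 kN.
Bearing: edge l_c = 46.5, r_n = 287.9 kN; interior l_c = 43, r_n = 266.3 kN; R_n = 287.9 + 4·266.3 = 1353 kN → 1010 kN.
Block shear: A_gv = 4080, A_nv = 2514, A_nt = 306 mm²; R_n = min(0.6F_uA_nv, 0.6F_yA_gv) + U_bs·F_u·A_nt = 780.2 kN → 585 kN.
Block shear governs: 585 kN.

585 kN (block shear governs)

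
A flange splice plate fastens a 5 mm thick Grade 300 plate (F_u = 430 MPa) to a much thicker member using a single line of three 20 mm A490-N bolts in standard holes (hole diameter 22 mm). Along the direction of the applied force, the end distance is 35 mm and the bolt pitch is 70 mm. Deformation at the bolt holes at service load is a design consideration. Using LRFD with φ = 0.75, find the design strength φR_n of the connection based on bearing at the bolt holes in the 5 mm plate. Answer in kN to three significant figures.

Per bolt r_n = 1.2 l_c t F_u ≤ 2.4 d t F_u; upper limit = 2.4 × 20 × 5 × 430 / 1000 = 103.2 kN.
Edge bolt: l_c = 35 − 22/2 = 24 mm → 1.2 × 24 × 5 × 430 / 1000 = 61.92 → r_n = 61.92 kN.
Interior bolts: l_c = 70 − 22 = 48 mm → 1.2 × 48 × 5 × 430 / 1000 = 123.8 → r_n = 103.2 kN.
R_n = 1 × 61.92 + 2 × 103.2 = 268.3 kN.
Design strength φR_n = 0.75 × 268.3 = 201 kN.

201 kN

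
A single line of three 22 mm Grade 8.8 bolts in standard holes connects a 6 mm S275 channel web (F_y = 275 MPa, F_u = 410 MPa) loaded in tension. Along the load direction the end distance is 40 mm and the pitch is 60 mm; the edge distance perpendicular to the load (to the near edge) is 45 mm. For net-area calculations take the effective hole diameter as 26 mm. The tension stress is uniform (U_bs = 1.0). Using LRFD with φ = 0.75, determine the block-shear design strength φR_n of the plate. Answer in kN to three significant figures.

Shear plane L_v = 40 + 2·60 = 160 mm; A_gv = 160 × 6 = 960 mm².
A_nv = (160 − 2.5·26) × 6 = 570 mm².
A_nt = (45 − 0.5·26) × 6 = 192 mm².
0.6 F_u A_nv = 140.2 kN; 0.6 F_y A_gv = 158.4 kN → shear rupture governs the shear term.
R_n = 140.2 + 1.0 × 410 × 192 / 1000 = 218.9 kN.
Design strength φR_n = 0.75 × 218.9 = 164 kN.

164 kN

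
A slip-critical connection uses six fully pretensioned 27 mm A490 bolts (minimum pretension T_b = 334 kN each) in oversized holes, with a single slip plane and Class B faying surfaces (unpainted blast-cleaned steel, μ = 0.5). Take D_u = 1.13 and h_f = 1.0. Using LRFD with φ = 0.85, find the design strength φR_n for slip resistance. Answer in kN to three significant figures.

962 kN

R_n = μ · D_u · h_f · T_b · n_s · n_b = 0.5 × 1.13 × 1.0 × 334 × 1 × 6 = 1132 kN.
Design strength φR_n = 0.85 × 1132 = 962 kN.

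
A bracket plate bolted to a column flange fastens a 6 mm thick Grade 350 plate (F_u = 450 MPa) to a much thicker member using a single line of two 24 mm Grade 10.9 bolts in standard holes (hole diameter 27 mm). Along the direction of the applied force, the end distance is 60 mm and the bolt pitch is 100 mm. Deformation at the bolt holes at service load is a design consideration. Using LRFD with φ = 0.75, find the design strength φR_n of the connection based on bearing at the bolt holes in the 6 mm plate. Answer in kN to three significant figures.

230 kN

Per bolt r_n = 1.2 l_c t F_u ≤ 2.4 d t F_u; upper limit = 2.4 × 24 × 6 × 450 / 1000 = 155.5 kN.
Edge bolt: l_c = 60 − 27/2 = 46.5 mm → 1.2 × 46.5 × 6 × 450 / 1000 = 150.7 → r_n = 150.7 kN.
Interior bolts: l_c = 100 − 27 = 73 mm → 1.2 × 73 × 6 × 450 / 1000 = 236.5 → r_n = 155.5 kN.
R_n = 1 × 150.7 + 1 × 155.5 = 306.2 kN.
Design strength φR_n = 0.75 × 306.2 = 230 kN.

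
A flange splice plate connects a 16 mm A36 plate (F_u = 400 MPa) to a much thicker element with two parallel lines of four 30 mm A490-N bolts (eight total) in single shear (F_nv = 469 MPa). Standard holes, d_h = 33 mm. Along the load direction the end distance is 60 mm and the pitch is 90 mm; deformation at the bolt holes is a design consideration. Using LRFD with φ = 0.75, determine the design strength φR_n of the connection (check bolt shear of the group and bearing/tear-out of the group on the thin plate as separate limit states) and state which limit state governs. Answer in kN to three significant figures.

Bolt shear: A_b = π·30²/4 = 706.9 mm²; R_n = 469 × 706.9 × 8 × 1 / 1000 = 2652 kN → 0.75 × 2652 = 1990 kN.
Bearing (1.2 l_c t F_u ≤ 2.4 d t F_u): upper limit = 2.4·30·16·400 / 1000 = 460.8 kN.
  Edge l_c = 60 − 33/2 = 43.5 → r_n = 334.1 kN; interior l_c = 90 − 33 = 57 → r_n = 437.8 kN.
  R_n,bearing = 2·334.1 + 6·437.8 = 3295 kN → 0.75 × 3295 = 2470 kN.
Bolt shear governs: 1990 kN.

1990 kN (bolt shear governs)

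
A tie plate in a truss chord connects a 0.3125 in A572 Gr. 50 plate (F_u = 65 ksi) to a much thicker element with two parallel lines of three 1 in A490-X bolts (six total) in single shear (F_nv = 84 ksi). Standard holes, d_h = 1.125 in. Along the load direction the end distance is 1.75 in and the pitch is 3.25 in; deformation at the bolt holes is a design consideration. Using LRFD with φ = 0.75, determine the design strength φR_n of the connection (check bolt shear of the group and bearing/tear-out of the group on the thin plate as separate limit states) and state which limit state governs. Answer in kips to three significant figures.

190 kips (bearing governs)

Bolt shear: A_b = π·1²/4 = 0.7854 in²; R_n = 84 × 0.7854 × 6 × 1 = 395.8 kips → 0.75 × 395.8 = 297 kips.
Bearing (1.2 l_c t F_u ≤ 2.4 d t F_u): upper limit = 2.4·1·0.3125·65 = 48.75 kips.
  Edge l_c = 1.75 − 1.125/2 = 1.188 → r_n = 28.95 kips; interior l_c = 3.25 − 1.125 = 2.125 → r_n = 48.75 kips.
  R_n,bearing = 2·28.95 + 4·48.75 = 252.9 kips → 0.75 × 252.9 = 190 kips.
Bearing governs: 190 kips.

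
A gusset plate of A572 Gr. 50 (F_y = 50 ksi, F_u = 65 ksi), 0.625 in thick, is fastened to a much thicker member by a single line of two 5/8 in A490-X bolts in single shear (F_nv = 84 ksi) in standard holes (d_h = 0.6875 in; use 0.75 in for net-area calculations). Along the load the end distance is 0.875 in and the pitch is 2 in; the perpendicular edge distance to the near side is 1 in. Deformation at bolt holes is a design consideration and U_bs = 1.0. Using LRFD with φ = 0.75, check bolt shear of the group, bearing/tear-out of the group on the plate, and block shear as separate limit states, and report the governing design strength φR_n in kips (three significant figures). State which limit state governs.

38.7 kips (bolt shear governs)

Bolt shear: A_b = π·0.625²/4 = 0.3068 in²; R_n = 84 × 0.3068 × 2 × 1 = 51.54 kips → 0.75 × 51.54 = 38.7 kips.
Bearing: edge l_c = 0.5312, r_n = 25.9 kips; interior l_c = 1.312, r_n = 60.94 kips; R_n = 25.9 + 1·60.94 = 86.84 kips → 65.1 kips.
Block shear: A_gv = 1.797, A_nv = 1.094, A_nt = 0.3906 in²; R_n = min(0.6F_uA_nv, 0.6F_yA_gv) + U_bs·F_u·A_nt = 68.05 kips → 51 kips.
Bolt shear governs: 38.7 kips.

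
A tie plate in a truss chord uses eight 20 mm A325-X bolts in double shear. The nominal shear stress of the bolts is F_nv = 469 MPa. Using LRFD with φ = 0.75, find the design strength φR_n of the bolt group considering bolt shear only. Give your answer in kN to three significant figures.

A_b = π × 20² / 4 = 314.2 mm².
R_n = F_nv · A_b · n · n_s = 469 × 314.2 × 8 × 2 / 1000 = 2357 kN.
Design strength φR_n = 0.75 × 2357 = 1770 kN.

1770 kN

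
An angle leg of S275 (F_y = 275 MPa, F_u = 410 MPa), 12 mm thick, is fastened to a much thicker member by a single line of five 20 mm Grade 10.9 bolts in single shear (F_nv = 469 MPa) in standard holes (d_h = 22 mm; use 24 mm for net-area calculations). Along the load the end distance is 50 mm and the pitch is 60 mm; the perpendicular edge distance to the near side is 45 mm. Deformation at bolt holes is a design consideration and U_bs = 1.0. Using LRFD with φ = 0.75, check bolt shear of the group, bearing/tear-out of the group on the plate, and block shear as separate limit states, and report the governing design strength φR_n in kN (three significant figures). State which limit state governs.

525 kN (block shear governs)

Bolt shear: A_b = π·20²/4 = 314.2 mm²; R_n = 469 × 314.2 × 5 × 1 / 1000 = 736.7 kN → 0.75 × 736.7 = 553 kN.
Bearing: edge l_c = 39, r_n = 230.3 kN; interior l_c = 38, r_n = 224.4 kN; R_n = 230.3 + 4·224.4 = 1128 kN → 846 kN.
Block shear: A_gv = 3480, A_nv = 2184, A_nt = 396 mm²; R_n = min(0.6F_uA_nv, 0.6F_yA_gv) + U_bs·F_u·A_nt = 699.6 kN → 525 kN.
Block shear governs: 525 kN.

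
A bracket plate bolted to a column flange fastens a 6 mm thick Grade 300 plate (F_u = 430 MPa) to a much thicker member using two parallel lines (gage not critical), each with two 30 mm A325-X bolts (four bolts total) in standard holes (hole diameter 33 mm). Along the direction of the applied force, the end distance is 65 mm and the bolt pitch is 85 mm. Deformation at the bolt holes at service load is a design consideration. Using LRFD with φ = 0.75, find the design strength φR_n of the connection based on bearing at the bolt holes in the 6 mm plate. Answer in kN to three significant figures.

467 kN

Per bolt r_n = 1.2 l_c t F_u ≤ 2.4 d t F_u; upper limit = 2.4 × 30 × 6 × 430 / 1000 = 185.8 kN.
Edge bolt: l_c = 65 − 33/2 = 48.5 mm → 1.2 × 48.5 × 6 × 430 / 1000 = 150.2 → r_n = 150.2 kN.
Interior bolts: l_c = 85 − 33 = 52 mm → 1.2 × 52 × 6 × 430 / 1000 = 161 → r_n = 161 kN.
R_n = 2 × 150.2 + 2 × 161 = 622.3 kN.
Design strength φR_n = 0.75 × 622.3 = 467 kN.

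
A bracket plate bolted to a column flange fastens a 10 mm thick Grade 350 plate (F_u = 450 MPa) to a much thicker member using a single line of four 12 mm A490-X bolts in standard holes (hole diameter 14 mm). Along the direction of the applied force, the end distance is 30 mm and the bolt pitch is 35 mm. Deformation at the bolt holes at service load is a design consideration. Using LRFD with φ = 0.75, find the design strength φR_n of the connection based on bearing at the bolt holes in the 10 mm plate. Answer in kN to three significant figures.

Per bolt r_n = 1.2 l_c t F_u ≤ 2.4 d t F_u; upper limit = 2.4 × 12 × 10 × 450 / 1000 = 129.6 kN.
Edge bolt: l_c = 30 − 14/2 = 23 mm → 1.2 × 23 × 10 × 450 / 1000 = 124.2 → r_n = 124.2 kN.
Interior bolts: l_c = 35 − 14 = 21 mm → 1.2 × 21 × 10 × 450 / 1000 = 113.4 → r_n = 113.4 kN.
R_n = 1 × 124.2 + 3 × 113.4 = 464.4 kN.
Design strength φR_n = 0.75 × 464.4 = 348 kN.

348 kN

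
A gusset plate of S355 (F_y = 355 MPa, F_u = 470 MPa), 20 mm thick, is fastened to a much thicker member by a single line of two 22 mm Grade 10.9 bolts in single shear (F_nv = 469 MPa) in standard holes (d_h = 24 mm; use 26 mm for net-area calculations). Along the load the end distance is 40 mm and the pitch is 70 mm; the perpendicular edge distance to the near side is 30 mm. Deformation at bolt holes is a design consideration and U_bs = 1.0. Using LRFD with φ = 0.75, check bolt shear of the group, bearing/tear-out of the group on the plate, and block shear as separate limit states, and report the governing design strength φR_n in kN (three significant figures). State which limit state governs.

267 kN (bolt shear governs)

Bolt shear: A_b = π·22²/4 = 380.1 mm²; R_n = 469 × 380.1 × 2 × 1 / 1000 = 356.6 kN → 0.75 × 356.6 = 267 kN.
Bearing: edge l_c = 28, r_n = 315.8 kN; interior l_c = 46, r_n = 496.3 kN; R_n = 315.8 + 1·496.3 = 812.2 kN → 609 kN.
Block shear: A_gv = 2200, A_nv = 1420, A_nt = 340 mm²; R_n = min(0.6F_uA_nv, 0.6F_yA_gv) + U_bs·F_u·A_nt = 560.2 kN → 420 kN.
Bolt shear governs: 267 kN.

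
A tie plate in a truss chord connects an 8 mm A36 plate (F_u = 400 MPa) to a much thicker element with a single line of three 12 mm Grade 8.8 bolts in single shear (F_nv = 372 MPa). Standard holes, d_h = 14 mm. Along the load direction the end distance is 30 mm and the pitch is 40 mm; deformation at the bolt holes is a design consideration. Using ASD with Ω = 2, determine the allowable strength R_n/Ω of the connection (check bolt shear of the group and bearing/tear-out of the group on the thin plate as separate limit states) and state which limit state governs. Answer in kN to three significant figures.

Bolt shear: A_b = π·12²/4 = 113.1 mm²; R_n = 372 × 113.1 × 3 × 1 / 1000 = 126.2 kN → 126.2 / 2 = 63.1 kN.
Bearing (1.2 l_c t F_u ≤ 2.4 d t F_u): upper limit = 2.4·12·8·400 / 1000 = 92.16 kN.
  Edge l_c = 30 − 14/2 = 23 → r_n = 88.32 kN; interior l_c = 40 − 14 = 26 → r_n = 92.16 kN.
  R_n,bearing = 1·88.32 + 2·92.16 = 272.6 kN → 272.6 / 2 = 136 kN.
Bolt shear governs: 63.1 kN.

63.1 kN (bolt shear governs)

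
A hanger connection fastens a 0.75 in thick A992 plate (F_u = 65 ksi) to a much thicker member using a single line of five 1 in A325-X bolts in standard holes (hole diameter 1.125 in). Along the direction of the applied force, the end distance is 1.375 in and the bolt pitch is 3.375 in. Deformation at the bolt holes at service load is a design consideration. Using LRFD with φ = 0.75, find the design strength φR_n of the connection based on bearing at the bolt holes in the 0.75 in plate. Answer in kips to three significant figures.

Per bolt r_n = 1.2 l_c t F_u ≤ 2.4 d t F_u; upper limit = 2.4 × 1 × 0.75 × 65 = 117 kips.
Edge bolt: l_c = 1.375 − 1.125/2 = 0.8125 in → 1.2 × 0.8125 × 0.75 × 65 = 47.53 → r_n = 47.53 kips.
Interior bolts: l_c = 3.375 − 1.125 = 2.25 in → 1.2 × 2.25 × 0.75 × 65 = 131.6 → r_n = 117 kips.
R_n = 1 × 47.53 + 4 × 117 = 515.5 kips.
Design strength φR_n = 0.75 × 515.5 = 387 kips.

387 kips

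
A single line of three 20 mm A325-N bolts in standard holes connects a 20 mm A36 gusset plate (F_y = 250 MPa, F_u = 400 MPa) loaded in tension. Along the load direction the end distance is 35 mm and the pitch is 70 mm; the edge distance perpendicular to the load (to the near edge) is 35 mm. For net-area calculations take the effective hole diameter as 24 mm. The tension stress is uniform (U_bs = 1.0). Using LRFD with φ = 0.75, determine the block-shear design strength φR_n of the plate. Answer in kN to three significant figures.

Shear plane L_v = 35 + 2·70 = 175 mm; A_gv = 175 × 20 = 3500 mm².
A_nv = (175 − 2.5·24) × 20 = 2300 mm².
A_nt = (35 − 0.5·24) × 20 = 460 mm².
0.6 F_u A_nv = 552 kN; 0.6 F_y A_gv = 525 kN → shear yielding governs the shear term.
R_n = 525 + 1.0 × 400 × 460 / 1000 = 709 kN.
Design strength φR_n = 0.75 × 709 = 532 kN.

532 kN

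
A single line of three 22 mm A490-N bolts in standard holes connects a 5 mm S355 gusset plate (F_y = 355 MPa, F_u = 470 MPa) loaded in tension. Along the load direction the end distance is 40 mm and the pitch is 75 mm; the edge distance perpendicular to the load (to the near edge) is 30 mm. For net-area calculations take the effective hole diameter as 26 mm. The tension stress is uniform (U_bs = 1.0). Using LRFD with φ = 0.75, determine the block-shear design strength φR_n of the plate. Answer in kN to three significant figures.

162 kN

Shear plane L_v = 40 + 2·75 = 190 mm; A_gv = 190 × 5 = 950 mm².
A_nv = (190 − 2.5·26) × 5 = 625 mm².
A_nt = (30 − 0.5·26) × 5 = 85 mm².
0.6 F_u A_nv = 176.2 kN; 0.6 F_y A_gv = 202.3 kN → shear rupture governs the shear term.
R_n = 176.2 + 1.0 × 470 × 85 / 1000 = 216.2 kN.
Design strength φR_n = 0.75 × 216.2 = 162 kN.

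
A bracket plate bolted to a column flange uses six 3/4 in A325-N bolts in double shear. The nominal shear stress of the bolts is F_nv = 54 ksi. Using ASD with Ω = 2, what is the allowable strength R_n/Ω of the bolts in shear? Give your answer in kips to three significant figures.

A_b = π × 0.75² / 4 = 0.4418 in².
R_n = F_nv · A_b · n · n_s = 54 × 0.4418 × 6 × 2 = 286.3 kips.
Allowable strength R_n/Ω = 286.3 / 2 = 143 kips.

143 kips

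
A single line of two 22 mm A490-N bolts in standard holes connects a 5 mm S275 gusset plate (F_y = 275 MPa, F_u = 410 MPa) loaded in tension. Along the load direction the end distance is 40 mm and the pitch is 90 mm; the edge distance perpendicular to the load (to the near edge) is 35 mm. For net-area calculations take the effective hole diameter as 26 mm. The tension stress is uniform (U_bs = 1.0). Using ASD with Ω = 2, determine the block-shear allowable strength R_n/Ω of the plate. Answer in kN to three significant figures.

76.2 kN

Shear plane L_v = 40 + 1·90 = 130 mm; A_gv = 130 × 5 = 650 mm².
A_nv = (130 − 1.5·26) × 5 = 455 mm².
A_nt = (35 − 0.5·26) × 5 = 110 mm².
0.6 F_u A_nv = 111.9 kN; 0.6 F_y A_gv = 107.2 kN → shear yielding governs the shear term.
R_n = 107.2 + 1.0 × 410 × 110 / 1000 = 152.3 kN.
Allowable strength R_n/Ω = 152.3 / 2 = 76.2 kN.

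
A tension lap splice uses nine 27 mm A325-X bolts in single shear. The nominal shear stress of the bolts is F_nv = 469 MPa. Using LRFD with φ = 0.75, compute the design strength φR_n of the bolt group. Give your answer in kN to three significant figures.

1810 kN

A_b = π × 27² / 4 = 572.6 mm².
R_n = F_nv · A_b · n · n_s = 469 × 572.6 × 9 × 1 / 1000 = 2417 kN.
Design strength φR_n = 0.75 × 2417 = 1810 kN.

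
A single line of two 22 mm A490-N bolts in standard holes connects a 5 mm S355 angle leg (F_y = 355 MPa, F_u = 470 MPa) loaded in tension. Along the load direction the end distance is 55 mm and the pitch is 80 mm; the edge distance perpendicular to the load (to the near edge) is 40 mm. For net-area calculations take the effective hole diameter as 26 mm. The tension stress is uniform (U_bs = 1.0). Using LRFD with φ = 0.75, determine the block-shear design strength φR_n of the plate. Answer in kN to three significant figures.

Shear plane L_v = 55 + 1·80 = 135 mm; A_gv = 135 × 5 = 675 mm².
A_nv = (135 − 1.5·26) × 5 = 480 mm².
A_nt = (40 − 0.5·26) × 5 = 135 mm².
0.6 F_u A_nv = 135.4 kN; 0.6 F_y A_gv = 143.8 kN → shear rupture governs the shear term.
R_n = 135.4 + 1.0 × 470 × 135 / 1000 = 198.8 kN.
Design strength φR_n = 0.75 × 198.8 = 149 kN.

149 kN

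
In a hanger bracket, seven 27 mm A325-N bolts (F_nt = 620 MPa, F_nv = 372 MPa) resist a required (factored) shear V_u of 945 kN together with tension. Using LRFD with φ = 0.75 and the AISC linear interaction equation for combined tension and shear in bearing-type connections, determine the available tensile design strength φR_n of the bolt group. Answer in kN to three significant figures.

848 kN

A_b = π·27²/4 = 572.6 mm²; f_rv = 945 × 1000 / (7 × 572.6) = 235.8 MPa.
F'_nt = 1.3 F_nt − (F_nt / φF_nv) f_rv = 1.3·620 − (620/(0.75·372))·235.8 = 282 MPa, capped at F_nt → F'_nt = 282 MPa.
R_n = F'_nt · A_b · n = 282 × 572.6 × 7 / 1000 = 1130 kN.
Design strength φR_n = 0.75 × 1130 = 848 kN.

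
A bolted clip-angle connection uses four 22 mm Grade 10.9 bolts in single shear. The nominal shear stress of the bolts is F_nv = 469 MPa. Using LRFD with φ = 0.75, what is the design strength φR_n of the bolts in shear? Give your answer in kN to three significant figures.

A_b = π × 22² / 4 = 380.1 mm².
R_n = F_nv · A_b · n · n_s = 469 × 380.1 × 4 × 1 / 1000 = 713.1 kN.
Design strength φR_n = 0.75 × 713.1 = 535 kN.

535 kN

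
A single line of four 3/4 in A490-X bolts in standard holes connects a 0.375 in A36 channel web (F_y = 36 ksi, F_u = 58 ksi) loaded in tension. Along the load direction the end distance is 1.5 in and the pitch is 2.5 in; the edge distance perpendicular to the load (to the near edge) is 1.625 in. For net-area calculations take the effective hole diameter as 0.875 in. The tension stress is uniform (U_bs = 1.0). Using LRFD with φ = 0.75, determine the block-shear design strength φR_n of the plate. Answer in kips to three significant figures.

74 kips

Shear plane L_v = 1.5 + 3·2.5 = 9 in; A_gv = 9 × 0.375 = 3.375 in².
A_nv = (9 − 3.5·0.875) × 0.375 = 2.227 in².
A_nt = (1.625 − 0.5·0.875) × 0.375 = 0.4453 in².
0.6 F_u A_nv = 77.48 kips; 0.6 F_y A_gv = 72.9 kips → shear yielding governs the shear term.
R_n = 72.9 + 1.0 × 58 × 0.4453 = 98.73 kips.
Design strength φR_n = 0.75 × 98.73 = 74 kips.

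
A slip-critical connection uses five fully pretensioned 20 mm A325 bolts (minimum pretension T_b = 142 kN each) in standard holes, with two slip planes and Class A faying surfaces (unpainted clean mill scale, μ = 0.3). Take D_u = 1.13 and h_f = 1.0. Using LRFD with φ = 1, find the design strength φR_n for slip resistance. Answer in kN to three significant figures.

481 kN

R_n = μ · D_u · h_f · T_b · n_s · n_b = 0.3 × 1.13 × 1.0 × 142 × 2 × 5 = 481.4 kN.
Design strength φR_n = 1 × 481.4 = 481 kN.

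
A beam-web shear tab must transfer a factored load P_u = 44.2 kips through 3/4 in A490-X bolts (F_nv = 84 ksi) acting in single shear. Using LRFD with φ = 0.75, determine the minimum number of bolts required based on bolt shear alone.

2 bolts

A_b = π·0.75²/4 = 0.4418 in².
Per-bolt design strength φR_n = 0.75 × 84 × 0.4418 × 1 = 27.83 kips.
n ≥ 44.2 / 27.83 = 1.588 → use 2 bolts.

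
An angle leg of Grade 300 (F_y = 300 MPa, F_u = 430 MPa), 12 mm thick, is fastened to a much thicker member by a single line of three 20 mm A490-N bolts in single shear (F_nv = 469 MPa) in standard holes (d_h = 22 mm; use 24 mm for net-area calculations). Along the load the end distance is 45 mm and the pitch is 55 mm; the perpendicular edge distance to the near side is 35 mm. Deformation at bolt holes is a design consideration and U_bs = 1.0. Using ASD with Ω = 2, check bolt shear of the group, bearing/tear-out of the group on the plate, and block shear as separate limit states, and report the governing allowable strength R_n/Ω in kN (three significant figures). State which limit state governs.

Bolt shear: A_b = π·20²/4 = 314.2 mm²; R_n = 469 × 314.2 × 3 × 1 / 1000 = 442 kN → 442 / 2 = 221 kN.
Bearing: edge l_c = 34, r_n = 210.5 kN; interior l_c = 33, r_n = 204.3 kN; R_n = 210.5 + 2·204.3 = 619.2 kN → 310 kN.
Block shear: A_gv = 1860, A_nv = 1140, A_nt = 276 mm²; R_n = min(0.6F_uA_nv, 0.6F_yA_gv) + U_bs·F_u·A_nt = 412.8 kN → 206 kN.
Block shear governs: 206 kN.

206 kN (block shear governs)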